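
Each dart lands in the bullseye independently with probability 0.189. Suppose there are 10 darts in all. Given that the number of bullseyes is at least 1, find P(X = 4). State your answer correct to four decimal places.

0.0869

X ~ Binomial(10, 0.189). Want P(X=4 | X≥1) = P(X=4) / P(X≥1).
P(X=4) = C(10,4)·0.189^4·0.811^6 = 0.076242
P(X≥1) = 1 − 0.123086 = 0.876914
Ratio = 0.076242 / 0.876914 = 0.086943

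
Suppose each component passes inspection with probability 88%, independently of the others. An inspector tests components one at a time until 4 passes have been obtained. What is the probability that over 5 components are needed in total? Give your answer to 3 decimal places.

0.112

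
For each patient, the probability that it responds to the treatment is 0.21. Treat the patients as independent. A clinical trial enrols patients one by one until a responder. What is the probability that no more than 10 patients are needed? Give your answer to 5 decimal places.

0.90532

Y = number of patients to the first success; geometric, p = 0.21.
P(Y ≤ 10) = 1 − (1−p)^10 = 1 − 0.0946828 = 0.9053172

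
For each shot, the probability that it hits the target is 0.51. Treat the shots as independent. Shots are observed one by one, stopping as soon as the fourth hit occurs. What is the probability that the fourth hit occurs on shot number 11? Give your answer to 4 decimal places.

Y = trial on which the fourth success occurs; negative binomial, r=4, p=0.51.
P(Y=11) = C(10,3) · p^4 · (1−p)^7
= 120 · 0.067652 · 0.0067822 = 0.055060

0.0551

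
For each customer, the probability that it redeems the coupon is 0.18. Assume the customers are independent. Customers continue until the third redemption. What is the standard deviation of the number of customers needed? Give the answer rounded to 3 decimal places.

8.714

Y = total customers until the third success; negative binomial with r=3, p=0.18.
SD(Y) = √[r(1−p)/p²] = √(75.92593) = 8.71355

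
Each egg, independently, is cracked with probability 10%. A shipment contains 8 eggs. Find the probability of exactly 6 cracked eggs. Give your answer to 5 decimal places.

X ~ Binomial(n=8, p=0.10).
P(X=6) = C(8,6) · p^6 · (1−p)^2
= 28 · 1e-06 · 0.81 = 0.0000227

0.00002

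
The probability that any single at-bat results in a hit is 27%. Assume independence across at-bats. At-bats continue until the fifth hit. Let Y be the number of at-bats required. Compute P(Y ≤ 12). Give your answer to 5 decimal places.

0.20160

Finishing within 12 at-bats ⇔ at least 5 successes in the first 12. With X ~ Binomial(12, 0.27), P(Y ≤ 12) = 1 − P(X ≤ 4).
  k=0: C(12,0)·0.27^0·0.73^12 = 0.0229020
  k=1: C(12,1)·0.27^1·0.73^11 = 0.1016474
  k=2: C(12,2)·0.27^2·0.73^10 = 0.2067760
  k=3: C(12,3)·0.27^3·0.73^9 = 0.2549293
  k=4: C(12,4)·0.27^4·0.73^8 = 0.2121500
1 − 0.7984048 = 0.2015952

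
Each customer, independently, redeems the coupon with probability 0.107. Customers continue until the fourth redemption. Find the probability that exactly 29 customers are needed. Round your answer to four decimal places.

Y = trial on which the fourth success occurs; negative binomial, r=4, p=0.107.
P(Y=29) = C(28,3) · p^4 · (1−p)^25
= 3276 · 0.00013108 · 0.059059 = 0.025361

0.0254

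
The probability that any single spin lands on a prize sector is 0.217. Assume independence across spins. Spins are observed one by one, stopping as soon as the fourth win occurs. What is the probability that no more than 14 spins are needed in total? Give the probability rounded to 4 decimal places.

Finishing within 14 spins ⇔ at least 4 successes in the first 14. With X ~ Binomial(14, 0.217), P(Y ≤ 14) = 1 − P(X ≤ 3).
  k=0: C(14,0)·0.217^0·0.783^14 = 0.032559
  k=1: C(14,1)·0.217^1·0.783^13 = 0.126325
  k=2: C(14,2)·0.217^2·0.783^12 = 0.227563
  k=3: C(14,3)·0.217^3·0.783^11 = 0.252267
1 − 0.638714 = 0.361286

0.3613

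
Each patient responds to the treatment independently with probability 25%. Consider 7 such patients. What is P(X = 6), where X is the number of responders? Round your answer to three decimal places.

0.001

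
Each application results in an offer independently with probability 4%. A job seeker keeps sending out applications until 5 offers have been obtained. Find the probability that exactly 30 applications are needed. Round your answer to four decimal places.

0.0009

Y = trial on which the fifth success occurs; negative binomial, r=5, p=0.04.
P(Y=30) = C(29,4) · p^5 · (1−p)^25
= 23751 · 1.024e-07 · 0.3604 = 0.000877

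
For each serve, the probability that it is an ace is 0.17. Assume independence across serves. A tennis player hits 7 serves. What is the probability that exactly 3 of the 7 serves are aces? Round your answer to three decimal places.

0.082

X ~ Binomial(n=7, p=0.17).
P(X=3) = C(7,3) · p^3 · (1−p)^4
= 35 · 0.004913 · 0.47458 = 0.08161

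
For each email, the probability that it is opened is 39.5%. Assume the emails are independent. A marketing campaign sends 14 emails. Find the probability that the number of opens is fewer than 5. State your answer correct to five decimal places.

0.29233

X ~ Binomial(14, 0.395); P(X ≤ 4) = Σ C(14,k) p^k (1−p)^(14−k) over k:
  k=0: C(14,0)·0.395^0·0.605^14 = 0.0008802
  k=1: C(14,1)·0.395^1·0.605^13 = 0.0080454
  k=2: C(14,2)·0.395^2·0.605^12 = 0.0341429
  k=3: C(14,3)·0.395^3·0.605^11 = 0.0891665
  k=4: C(14,4)·0.395^4·0.605^10 = 0.1600944
Total = 0.2923294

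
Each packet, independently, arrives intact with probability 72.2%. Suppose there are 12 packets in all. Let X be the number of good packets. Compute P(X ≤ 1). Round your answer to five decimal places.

X ~ Binomial(12, 0.722); P(X ≤ 1) = Σ C(12,k) p^k (1−p)^(12−k) over k:
  k=0: C(12,0)·0.722^0·0.278^12 = 0.0000002
  k=1: C(12,1)·0.722^1·0.278^11 = 0.0000066
Total = 0.0000069

0.00001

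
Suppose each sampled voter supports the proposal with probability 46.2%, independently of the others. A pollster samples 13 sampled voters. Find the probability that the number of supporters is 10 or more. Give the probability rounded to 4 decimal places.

X ~ Binomial(13, 0.462); P(X ≥ 10) = Σ C(13,k) p^k (1−p)^(13−k) over k:
  k=10: C(13,10)·0.462^10·0.538^3 = 0.019730
  k=11: C(13,11)·0.462^11·0.538^2 = 0.004621
  k=12: C(13,12)·0.462^12·0.538^1 = 0.000661
  k=13: C(13,13)·0.462^13·0.538^0 = 0.000044
Total = 0.025056

0.0251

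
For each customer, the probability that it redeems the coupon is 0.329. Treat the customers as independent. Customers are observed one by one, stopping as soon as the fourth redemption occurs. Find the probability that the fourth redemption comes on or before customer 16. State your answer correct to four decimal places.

Finishing within 16 customers ⇔ at least 4 successes in the first 16. With X ~ Binomial(16, 0.329), P(Y ≤ 16) = 1 − P(X ≤ 3).
  k=0: C(16,0)·0.329^0·0.671^16 = 0.001689
  k=1: C(16,1)·0.329^1·0.671^15 = 0.013248
  k=2: C(16,2)·0.329^2·0.671^14 = 0.048718
  k=3: C(16,3)·0.329^3·0.671^13 = 0.111473
1 − 0.175127 = 0.824873

0.8249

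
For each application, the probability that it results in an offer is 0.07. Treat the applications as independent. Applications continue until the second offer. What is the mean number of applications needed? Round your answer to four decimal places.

28.5714

Y = total applications until the second success; negative binomial with r=2, p=0.07.
E[Y] = r / p = 2 / 0.07 = 28.571429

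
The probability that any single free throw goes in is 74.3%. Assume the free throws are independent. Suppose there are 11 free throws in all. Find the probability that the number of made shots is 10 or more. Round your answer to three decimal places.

X ~ Binomial(11, 0.743); P(X ≥ 10) = Σ C(11,k) p^k (1−p)^(11−k) over k:
  k=10: C(11,10)·0.743^10·0.257^1 = 0.14495
  k=11: C(11,11)·0.743^11·0.257^0 = 0.03810
Total = 0.18304

0.183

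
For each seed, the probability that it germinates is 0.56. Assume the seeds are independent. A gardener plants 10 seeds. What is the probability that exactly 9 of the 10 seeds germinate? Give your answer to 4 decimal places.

X ~ Binomial(n=10, p=0.56).
P(X=9) = C(10,9) · p^9 · (1−p)^1
= 10 · 0.0054162 · 0.44 = 0.023831

0.0238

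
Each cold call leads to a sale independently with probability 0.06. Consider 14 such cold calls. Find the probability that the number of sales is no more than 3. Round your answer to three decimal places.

X ~ Binomial(14, 0.06); P(X ≤ 3) = Σ C(14,k) p^k (1−p)^(14−k) over k:
  k=0: C(14,0)·0.06^0·0.94^14 = 0.42052
  k=1: C(14,1)·0.06^1·0.94^13 = 0.37579
  k=2: C(14,2)·0.06^2·0.94^12 = 0.15591
  k=3: C(14,3)·0.06^3·0.94^11 = 0.03981
Total = 0.99203

0.992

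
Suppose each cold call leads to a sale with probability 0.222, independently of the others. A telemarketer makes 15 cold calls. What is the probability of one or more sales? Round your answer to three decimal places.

0.977

P(at least one) = 1 − P(none) = 1 − (1 − 0.222)^15
= 1 − 0.02316 = 0.97684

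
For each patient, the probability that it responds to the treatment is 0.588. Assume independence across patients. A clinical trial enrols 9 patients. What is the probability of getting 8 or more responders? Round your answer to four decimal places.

0.0614

X ~ Binomial(9, 0.588); P(X ≥ 8) = Σ C(9,k) p^k (1−p)^(9−k) over k:
  k=8: C(9,8)·0.588^8·0.412^1 = 0.052986
  k=9: C(9,9)·0.588^9·0.412^0 = 0.008402
Total = 0.061388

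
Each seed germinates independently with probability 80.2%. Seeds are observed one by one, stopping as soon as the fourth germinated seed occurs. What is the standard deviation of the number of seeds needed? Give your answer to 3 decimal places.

Y = total seeds until the fourth success; negative binomial with r=4, p=0.802.
SD(Y) = √[r(1−p)/p²] = √(1.23134) = 1.10966

1.110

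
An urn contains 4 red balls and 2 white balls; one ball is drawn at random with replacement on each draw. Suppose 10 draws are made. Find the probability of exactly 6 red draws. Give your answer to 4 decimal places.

0.2276

X ~ Binomial(n=10, p=0.666667).
P(X=6) = C(10,6) · p^6 · (1−p)^4
= 210 · 0.087791 · 0.012346 = 0.227608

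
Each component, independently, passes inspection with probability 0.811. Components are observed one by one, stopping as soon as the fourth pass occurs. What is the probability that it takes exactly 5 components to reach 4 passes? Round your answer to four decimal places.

0.3270

Y = trial on which the fourth success occurs; negative binomial, r=4, p=0.811.
P(Y=5) = C(4,3) · p^4 · (1−p)^1
= 4 · 0.4326 · 0.189 = 0.327043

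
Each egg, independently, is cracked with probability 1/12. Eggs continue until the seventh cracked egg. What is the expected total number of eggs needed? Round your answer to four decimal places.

84.0000

Y = total eggs until the seventh success; negative binomial with r=7, p=0.083333.
E[Y] = r / p = 7 / 0.083333 = 84.000000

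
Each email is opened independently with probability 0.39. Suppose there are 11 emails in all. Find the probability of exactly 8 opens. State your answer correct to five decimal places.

0.02004

X ~ Binomial(n=11, p=0.39).
P(X=8) = C(11,8) · p^8 · (1−p)^3
= 165 · 0.0005352 · 0.22698 = 0.0200443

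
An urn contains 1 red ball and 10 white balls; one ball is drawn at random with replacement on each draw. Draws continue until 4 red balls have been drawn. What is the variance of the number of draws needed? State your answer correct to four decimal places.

Y = total draws until the fourth success; negative binomial with r=4, p=0.090909.
Var(Y) = r(1−p)/p² = 4·0.909091 / 0.090909² = 440.000000

440.0000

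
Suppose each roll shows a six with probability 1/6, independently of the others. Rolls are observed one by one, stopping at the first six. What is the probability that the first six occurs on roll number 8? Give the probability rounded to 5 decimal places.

0.04651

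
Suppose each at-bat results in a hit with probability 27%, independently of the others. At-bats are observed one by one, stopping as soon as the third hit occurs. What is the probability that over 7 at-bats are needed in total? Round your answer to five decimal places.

Needing more than 7 at-bats ⇔ fewer than 3 successes in the first 7. With X ~ Binomial(7, 0.27), P(Y > 7) = P(X ≤ 2).
  k=0: C(7,0)·0.27^0·0.73^7 = 0.1104740
  k=1: C(7,1)·0.27^1·0.73^6 = 0.2860217
  k=2: C(7,2)·0.27^2·0.73^5 = 0.3173665
P(X ≤ 2) = 0.7138622

0.71386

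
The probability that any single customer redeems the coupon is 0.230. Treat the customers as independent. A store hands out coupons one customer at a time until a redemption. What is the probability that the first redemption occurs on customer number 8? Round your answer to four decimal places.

0.0369

Geometric (trials to first success), p = 0.23.
P(Y = 8) = (1−p)^7 · p = 0.16049 · 0.23 = 0.036912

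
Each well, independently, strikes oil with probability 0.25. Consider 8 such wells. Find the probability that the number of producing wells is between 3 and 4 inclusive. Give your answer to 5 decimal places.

X ~ Binomial(8, 0.25); P(3 ≤ X ≤ 4) = Σ C(8,k) p^k (1−p)^(8−k) over k:
  k=3: C(8,3)·0.25^3·0.75^5 = 0.2076416
  k=4: C(8,4)·0.25^4·0.75^4 = 0.0865173
Total = 0.2941589

0.29416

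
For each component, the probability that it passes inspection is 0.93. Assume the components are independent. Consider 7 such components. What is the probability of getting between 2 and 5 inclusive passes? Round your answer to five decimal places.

X ~ Binomial(7, 0.93); P(2 ≤ X ≤ 5) = Σ C(7,k) p^k (1−p)^(7−k) over k:
  k=2: C(7,2)·0.93^2·0.07^5 = 0.0000305
  k=3: C(7,3)·0.93^3·0.07^4 = 0.0006759
  k=4: C(7,4)·0.93^4·0.07^3 = 0.0089804
  k=5: C(7,5)·0.93^5·0.07^2 = 0.0715863
Total = 0.0812732

0.08127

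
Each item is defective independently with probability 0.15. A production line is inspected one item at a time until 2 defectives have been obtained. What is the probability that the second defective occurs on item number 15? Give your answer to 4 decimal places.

Y = trial on which the second success occurs; negative binomial, r=2, p=0.15.
P(Y=15) = C(14,1) · p^2 · (1−p)^13
= 14 · 0.0225 · 0.12091 = 0.038085

0.0381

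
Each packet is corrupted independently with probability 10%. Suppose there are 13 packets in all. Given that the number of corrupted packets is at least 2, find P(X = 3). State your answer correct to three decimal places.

0.263

X ~ Binomial(13, 0.10). Want P(X=3 | X≥2) = P(X=3) / P(X≥2).
P(X=3) = C(13,3)·0.10^3·0.90^10 = 0.09972
P(X≥2) = 1 − 0.25419 − 0.36716 = 0.37866
Ratio = 0.09972 / 0.37866 = 0.26336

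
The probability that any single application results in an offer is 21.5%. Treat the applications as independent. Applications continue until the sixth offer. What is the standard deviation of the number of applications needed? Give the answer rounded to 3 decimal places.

10.094

Y = total applications until the sixth success; negative binomial with r=6, p=0.215.
SD(Y) = √[r(1−p)/p²] = √(101.89292) = 10.09420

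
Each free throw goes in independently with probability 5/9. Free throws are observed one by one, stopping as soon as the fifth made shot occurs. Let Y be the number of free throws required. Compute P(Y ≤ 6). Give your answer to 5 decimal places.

0.17053

Finishing within 6 free throws ⇔ at least 5 successes in the first 6. With X ~ Binomial(6, 0.555556), P(Y ≤ 6) = 1 − P(X ≤ 4).
  k=0: C(6,0)·0.555556^0·0.444444^6 = 0.0077073
  k=1: C(6,1)·0.555556^1·0.444444^5 = 0.0578051
  k=2: C(6,2)·0.555556^2·0.444444^4 = 0.1806409
  k=3: C(6,3)·0.555556^3·0.444444^3 = 0.3010682
  k=4: C(6,4)·0.555556^4·0.444444^2 = 0.2822515
1 − 0.8294731 = 0.1705269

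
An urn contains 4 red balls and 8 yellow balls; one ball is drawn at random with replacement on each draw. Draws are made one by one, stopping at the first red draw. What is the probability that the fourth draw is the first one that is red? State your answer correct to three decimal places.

Geometric (trials to first success), p = 0.333333.
P(Y = 4) = (1−p)^3 · p = 0.2963 · 0.333333 = 0.09877

0.099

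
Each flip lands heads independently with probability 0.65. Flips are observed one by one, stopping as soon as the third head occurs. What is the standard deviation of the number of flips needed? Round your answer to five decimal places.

1.57645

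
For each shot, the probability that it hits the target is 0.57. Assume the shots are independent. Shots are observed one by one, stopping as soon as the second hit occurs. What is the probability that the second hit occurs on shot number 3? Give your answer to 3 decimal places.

Y = trial on which the second success occurs; negative binomial, r=2, p=0.57.
P(Y=3) = C(2,1) · p^2 · (1−p)^1
= 2 · 0.3249 · 0.43 = 0.27941

0.279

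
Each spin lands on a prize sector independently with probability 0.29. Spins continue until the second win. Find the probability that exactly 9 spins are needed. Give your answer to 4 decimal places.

Y = trial on which the second success occurs; negative binomial, r=2, p=0.29.
P(Y=9) = C(8,1) · p^2 · (1−p)^7
= 8 · 0.0841 · 0.090951 = 0.061192

0.0612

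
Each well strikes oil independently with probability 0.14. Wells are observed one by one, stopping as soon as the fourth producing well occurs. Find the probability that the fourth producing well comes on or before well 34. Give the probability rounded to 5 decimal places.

Finishing within 34 wells ⇔ at least 4 successes in the first 34. With X ~ Binomial(34, 0.14), P(Y ≤ 34) = 1 − P(X ≤ 3).
  k=0: C(34,0)·0.14^0·0.86^34 = 0.0059285
  k=1: C(34,1)·0.14^1·0.86^33 = 0.0328137
  k=2: C(34,2)·0.14^2·0.86^32 = 0.0881393
  k=3: C(34,3)·0.14^3·0.86^31 = 0.1530480
1 − 0.2799295 = 0.7200705

0.72007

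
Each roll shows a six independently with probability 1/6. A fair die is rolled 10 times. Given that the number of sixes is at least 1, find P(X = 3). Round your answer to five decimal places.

X ~ Binomial(10, 0.166667). Want P(X=3 | X≥1) = P(X=3) / P(X≥1).
P(X=3) = C(10,3)·0.166667^3·0.833333^7 = 0.1550454
P(X≥1) = 1 − 0.1615056 = 0.8384944
Ratio = 0.1550454 / 0.8384944 = 0.1849092

0.18491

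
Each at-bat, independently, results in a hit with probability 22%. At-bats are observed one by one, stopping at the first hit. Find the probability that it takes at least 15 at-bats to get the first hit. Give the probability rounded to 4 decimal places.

Y = number of at-bats to the first success; geometric, p = 0.22.
P(Y > 14) = P(first 14 all fail) = (1−p)^14 = 0.030855

0.0309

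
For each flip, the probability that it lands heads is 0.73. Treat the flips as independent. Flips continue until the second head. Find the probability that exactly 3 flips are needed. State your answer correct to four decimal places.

0.2878

Y = trial on which the second success occurs; negative binomial, r=2, p=0.73.
P(Y=3) = C(2,1) · p^2 · (1−p)^1
= 2 · 0.5329 · 0.27 = 0.287766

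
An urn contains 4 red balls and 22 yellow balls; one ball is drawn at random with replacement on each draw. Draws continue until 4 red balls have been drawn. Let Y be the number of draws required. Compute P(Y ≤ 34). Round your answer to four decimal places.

0.7894

Finishing within 34 draws ⇔ at least 4 successes in the first 34. With X ~ Binomial(34, 0.153846), P(Y ≤ 34) = 1 − P(X ≤ 3).
  k=0: C(34,0)·0.153846^0·0.846154^34 = 0.003414
  k=1: C(34,1)·0.153846^1·0.846154^33 = 0.021105
  k=2: C(34,2)·0.153846^2·0.846154^32 = 0.063316
  k=3: C(34,3)·0.153846^3·0.846154^31 = 0.122795
1 − 0.210631 = 0.789369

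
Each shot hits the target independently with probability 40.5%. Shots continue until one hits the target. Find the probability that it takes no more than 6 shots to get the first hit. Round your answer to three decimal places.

0.956

Y = number of shots to the first success; geometric, p = 0.405.
P(Y ≤ 6) = 1 − (1−p)^6 = 1 − 0.04437 = 0.95563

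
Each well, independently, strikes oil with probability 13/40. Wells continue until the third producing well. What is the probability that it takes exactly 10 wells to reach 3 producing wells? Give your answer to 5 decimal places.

Y = trial on which the third success occurs; negative binomial, r=3, p=0.325.
P(Y=10) = C(9,2) · p^3 · (1−p)^7
= 36 · 0.034328 · 0.063845 = 0.0789004

0.07890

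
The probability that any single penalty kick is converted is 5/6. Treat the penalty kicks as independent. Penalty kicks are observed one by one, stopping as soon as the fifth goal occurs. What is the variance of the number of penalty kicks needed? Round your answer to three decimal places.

1.200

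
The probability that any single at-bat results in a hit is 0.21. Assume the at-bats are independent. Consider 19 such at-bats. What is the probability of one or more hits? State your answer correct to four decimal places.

0.9887

P(at least one) = 1 − P(none) = 1 − (1 − 0.21)^19
= 1 − 0.011348 = 0.988652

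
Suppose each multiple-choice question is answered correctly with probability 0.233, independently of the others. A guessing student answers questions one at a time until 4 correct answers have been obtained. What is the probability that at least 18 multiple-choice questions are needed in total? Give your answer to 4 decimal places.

0.4157

Needing more than 17 multiple-choice questions ⇔ fewer than 4 successes in the first 17. With X ~ Binomial(17, 0.233), P(Y > 17) = P(X ≤ 3).
  k=0: C(17,0)·0.233^0·0.767^17 = 0.011003
  k=1: C(17,1)·0.233^1·0.767^16 = 0.056824
  k=2: C(17,2)·0.233^2·0.767^15 = 0.138096
  k=3: C(17,3)·0.233^3·0.767^14 = 0.209755
P(X ≤ 3) = 0.415678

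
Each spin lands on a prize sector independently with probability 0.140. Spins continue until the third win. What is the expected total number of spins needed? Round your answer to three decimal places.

Y = total spins until the third success; negative binomial with r=3, p=0.14.
E[Y] = r / p = 3 / 0.14 = 21.42857

21.429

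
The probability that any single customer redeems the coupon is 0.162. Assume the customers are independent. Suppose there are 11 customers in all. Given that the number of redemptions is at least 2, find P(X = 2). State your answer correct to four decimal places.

X ~ Binomial(11, 0.162). Want P(X=2 | X≥2) = P(X=2) / P(X≥2).
P(X=2) = C(11,2)·0.162^2·0.838^9 = 0.294164
P(X≥2) = 1 − 0.143115 − 0.304332 = 0.552553
Ratio = 0.294164 / 0.552553 = 0.532372

0.5324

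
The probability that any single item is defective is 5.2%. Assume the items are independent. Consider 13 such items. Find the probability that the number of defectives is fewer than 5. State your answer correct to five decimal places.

X ~ Binomial(13, 0.052); P(X ≤ 4) = Σ C(13,k) p^k (1−p)^(13−k) over k:
  k=0: C(13,0)·0.052^0·0.948^13 = 0.4994688
  k=1: C(13,1)·0.052^1·0.948^12 = 0.3561613
  k=2: C(13,2)·0.052^2·0.948^11 = 0.1172176
  k=3: C(13,3)·0.052^3·0.948^10 = 0.0235754
  k=4: C(13,4)·0.052^4·0.948^9 = 0.0032329
Total = 0.9996561

0.99966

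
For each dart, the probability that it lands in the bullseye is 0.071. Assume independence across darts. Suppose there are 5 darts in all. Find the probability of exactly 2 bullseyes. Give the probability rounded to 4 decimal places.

0.0404

X ~ Binomial(n=5, p=0.071).
P(X=2) = C(5,2) · p^2 · (1−p)^3
= 10 · 0.005041 · 0.80177 = 0.040417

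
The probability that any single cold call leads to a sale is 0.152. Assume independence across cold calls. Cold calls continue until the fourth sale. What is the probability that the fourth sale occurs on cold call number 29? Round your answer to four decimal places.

0.0284

Y = trial on which the fourth success occurs; negative binomial, r=4, p=0.152.
P(Y=29) = C(28,3) · p^4 · (1−p)^25
= 3276 · 0.00053379 · 0.016214 = 0.028354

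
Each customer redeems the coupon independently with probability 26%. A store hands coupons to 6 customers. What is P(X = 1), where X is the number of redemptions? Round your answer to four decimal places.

X ~ Binomial(n=6, p=0.26).
P(X=1) = C(6,1) · p^1 · (1−p)^5
= 6 · 0.26 · 0.2219 = 0.346165

0.3462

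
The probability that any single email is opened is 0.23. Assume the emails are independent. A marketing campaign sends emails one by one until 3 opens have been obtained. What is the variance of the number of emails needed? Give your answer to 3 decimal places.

43.667

Y = total emails until the third success; negative binomial with r=3, p=0.23.
Var(Y) = r(1−p)/p² = 3·0.77 / 0.23² = 43.66730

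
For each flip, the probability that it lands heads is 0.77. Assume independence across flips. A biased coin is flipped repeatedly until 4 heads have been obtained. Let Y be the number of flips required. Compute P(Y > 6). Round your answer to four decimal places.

0.1391

Needing more than 6 flips ⇔ fewer than 4 successes in the first 6. With X ~ Binomial(6, 0.77), P(Y > 6) = P(X ≤ 3).
  k=0: C(6,0)·0.77^0·0.23^6 = 0.000148
  k=1: C(6,1)·0.77^1·0.23^5 = 0.002974
  k=2: C(6,2)·0.77^2·0.23^4 = 0.024888
  k=3: C(6,3)·0.77^3·0.23^3 = 0.111093
P(X ≤ 3) = 0.139102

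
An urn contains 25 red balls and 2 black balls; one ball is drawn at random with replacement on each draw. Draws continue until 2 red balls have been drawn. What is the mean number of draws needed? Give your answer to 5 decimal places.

2.16000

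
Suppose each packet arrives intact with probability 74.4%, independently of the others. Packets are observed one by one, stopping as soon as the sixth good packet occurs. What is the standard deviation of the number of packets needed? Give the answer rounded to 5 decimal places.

1.66580

Y = total packets until the sixth success; negative binomial with r=6, p=0.744.
SD(Y) = √[r(1−p)/p²] = √(2.7748873) = 1.6657993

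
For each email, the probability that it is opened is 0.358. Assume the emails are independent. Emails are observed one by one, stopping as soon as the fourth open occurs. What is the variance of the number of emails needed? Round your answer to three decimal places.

Y = total emails until the fourth success; negative binomial with r=4, p=0.358.
Var(Y) = r(1−p)/p² = 4·0.642 / 0.358² = 20.03683

20.037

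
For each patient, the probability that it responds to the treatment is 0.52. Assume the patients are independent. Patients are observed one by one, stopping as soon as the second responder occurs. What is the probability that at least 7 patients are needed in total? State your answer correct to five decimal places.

0.09173

Needing more than 6 patients ⇔ fewer than 2 successes in the first 6. With X ~ Binomial(6, 0.52), P(Y > 6) = P(X ≤ 1).
  k=0: C(6,0)·0.52^0·0.48^6 = 0.0122306
  k=1: C(6,1)·0.52^1·0.48^5 = 0.0794988
P(X ≤ 1) = 0.0917294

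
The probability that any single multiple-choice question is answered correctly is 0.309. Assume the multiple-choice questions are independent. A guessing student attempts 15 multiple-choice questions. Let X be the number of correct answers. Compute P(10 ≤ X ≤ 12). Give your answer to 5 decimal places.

X ~ Binomial(15, 0.309); P(10 ≤ X ≤ 12) = Σ C(15,k) p^k (1−p)^(15−k) over k:
  k=10: C(15,10)·0.309^10·0.691^5 = 0.0037543
  k=11: C(15,11)·0.309^11·0.691^4 = 0.0007631
  k=12: C(15,12)·0.309^12·0.691^3 = 0.0001137
Total = 0.0046312

0.00463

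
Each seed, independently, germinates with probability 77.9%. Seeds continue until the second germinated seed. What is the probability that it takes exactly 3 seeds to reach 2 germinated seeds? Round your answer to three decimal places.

0.268

Y = trial on which the second success occurs; negative binomial, r=2, p=0.779.
P(Y=3) = C(2,1) · p^2 · (1−p)^1
= 2 · 0.60684 · 0.221 = 0.26822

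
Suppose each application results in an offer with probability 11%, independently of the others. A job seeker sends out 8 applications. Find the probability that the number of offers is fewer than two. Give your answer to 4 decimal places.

X ~ Binomial(8, 0.11); P(X ≤ 1) = Σ C(8,k) p^k (1−p)^(8−k) over k:
  k=0: C(8,0)·0.11^0·0.89^8 = 0.393659
  k=1: C(8,1)·0.11^1·0.89^7 = 0.389236
Total = 0.782895

0.7829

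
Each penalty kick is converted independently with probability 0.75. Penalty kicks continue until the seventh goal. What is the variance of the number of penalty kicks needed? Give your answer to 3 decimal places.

3.111

Y = total penalty kicks until the seventh success; negative binomial with r=7, p=0.75.
Var(Y) = r(1−p)/p² = 7·0.25 / 0.75² = 3.11111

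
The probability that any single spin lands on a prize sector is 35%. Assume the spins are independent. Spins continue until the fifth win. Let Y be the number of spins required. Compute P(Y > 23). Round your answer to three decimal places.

Needing more than 23 spins ⇔ fewer than 5 successes in the first 23. With X ~ Binomial(23, 0.35), P(Y > 23) = P(X ≤ 4).
  k=0: C(23,0)·0.35^0·0.65^23 = 0.00005
  k=1: C(23,1)·0.35^1·0.65^22 = 0.00062
  k=2: C(23,2)·0.35^2·0.65^21 = 0.00365
  k=3: C(23,3)·0.35^3·0.65^20 = 0.01376
  k=4: C(23,4)·0.35^4·0.65^19 = 0.03705
P(X ≤ 4) = 0.05513

0.055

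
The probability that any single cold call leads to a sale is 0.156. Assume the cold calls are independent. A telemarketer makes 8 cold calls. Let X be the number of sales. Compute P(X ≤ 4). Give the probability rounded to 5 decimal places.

X ~ Binomial(8, 0.156); P(X ≤ 4) = Σ C(8,k) p^k (1−p)^(8−k) over k:
  k=0: C(8,0)·0.156^0·0.844^8 = 0.2574777
  k=1: C(8,1)·0.156^1·0.844^7 = 0.3807253
  k=2: C(8,2)·0.156^2·0.844^6 = 0.2462986
  k=3: C(8,3)·0.156^3·0.844^5 = 0.0910488
  k=4: C(8,4)·0.156^4·0.844^4 = 0.0210361
Total = 0.9965864

0.99659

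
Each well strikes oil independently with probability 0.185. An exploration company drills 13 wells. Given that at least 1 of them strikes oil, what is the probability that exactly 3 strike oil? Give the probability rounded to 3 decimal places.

0.252

X ~ Binomial(13, 0.185). Want P(X=3 | X≥1) = P(X=3) / P(X≥1).
P(X=3) = C(13,3)·0.185^3·0.815^10 = 0.23413
P(X≥1) = 1 − 0.06999 = 0.93001
Ratio = 0.23413 / 0.93001 = 0.25175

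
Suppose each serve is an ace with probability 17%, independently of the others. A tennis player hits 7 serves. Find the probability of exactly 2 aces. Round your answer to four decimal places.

0.2391

X ~ Binomial(n=7, p=0.17).
P(X=2) = C(7,2) · p^2 · (1−p)^5
= 21 · 0.0289 · 0.3939 = 0.239060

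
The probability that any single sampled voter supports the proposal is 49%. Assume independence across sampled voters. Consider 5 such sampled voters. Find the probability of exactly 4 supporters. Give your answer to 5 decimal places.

0.14700

X ~ Binomial(n=5, p=0.49).
P(X=4) = C(5,4) · p^4 · (1−p)^1
= 5 · 0.057648 · 0.51 = 0.1470024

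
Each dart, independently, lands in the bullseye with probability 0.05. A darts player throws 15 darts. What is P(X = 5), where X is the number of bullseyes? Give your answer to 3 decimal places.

0.001

X ~ Binomial(n=15, p=0.05).
P(X=5) = C(15,5) · p^5 · (1−p)^10
= 3003 · 3.125e-07 · 0.59874 = 0.00056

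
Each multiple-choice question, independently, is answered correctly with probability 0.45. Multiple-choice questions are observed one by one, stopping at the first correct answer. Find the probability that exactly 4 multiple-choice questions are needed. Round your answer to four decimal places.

0.0749

Geometric (trials to first success), p = 0.45.
P(Y = 4) = (1−p)^3 · p = 0.16637 · 0.45 = 0.074869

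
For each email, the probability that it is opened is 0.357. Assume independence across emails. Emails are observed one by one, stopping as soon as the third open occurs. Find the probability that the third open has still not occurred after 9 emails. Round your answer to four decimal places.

Needing more than 9 emails ⇔ fewer than 3 successes in the first 9. With X ~ Binomial(9, 0.357), P(Y > 9) = P(X ≤ 2).
  k=0: C(9,0)·0.357^0·0.643^9 = 0.018789
  k=1: C(9,1)·0.357^1·0.643^8 = 0.093885
  k=2: C(9,2)·0.357^2·0.643^7 = 0.208505
P(X ≤ 2) = 0.321179

0.3212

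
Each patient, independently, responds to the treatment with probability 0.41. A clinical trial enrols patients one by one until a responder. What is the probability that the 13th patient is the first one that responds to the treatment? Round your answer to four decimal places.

Geometric (trials to first success), p = 0.41.
P(Y = 13) = (1−p)^12 · p = 0.0017792 · 0.41 = 0.000729

0.0007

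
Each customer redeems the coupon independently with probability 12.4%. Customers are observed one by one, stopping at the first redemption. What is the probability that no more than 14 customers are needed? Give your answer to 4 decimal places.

0.8433

Y = number of customers to the first success; geometric, p = 0.124.
P(Y ≤ 14) = 1 − (1−p)^14 = 1 − 0.156696 = 0.843304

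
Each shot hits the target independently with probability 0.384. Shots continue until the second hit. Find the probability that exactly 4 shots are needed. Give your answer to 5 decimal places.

0.16786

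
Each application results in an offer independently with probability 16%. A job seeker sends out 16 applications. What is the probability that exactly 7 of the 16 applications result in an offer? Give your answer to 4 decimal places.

0.0064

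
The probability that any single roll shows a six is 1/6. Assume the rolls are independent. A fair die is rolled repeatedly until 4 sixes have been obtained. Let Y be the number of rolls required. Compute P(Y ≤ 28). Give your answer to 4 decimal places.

0.7093

Finishing within 28 rolls ⇔ at least 4 successes in the first 28. With X ~ Binomial(28, 0.166667), P(Y ≤ 28) = 1 − P(X ≤ 3).
  k=0: C(28,0)·0.166667^0·0.833333^28 = 0.006066
  k=1: C(28,1)·0.166667^1·0.833333^27 = 0.033971
  k=2: C(28,2)·0.166667^2·0.833333^26 = 0.091723
  k=3: C(28,3)·0.166667^3·0.833333^25 = 0.158986
1 − 0.290746 = 0.709254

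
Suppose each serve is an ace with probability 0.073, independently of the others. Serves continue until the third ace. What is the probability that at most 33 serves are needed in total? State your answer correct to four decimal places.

0.4366

Finishing within 33 serves ⇔ at least 3 successes in the first 33. With X ~ Binomial(33, 0.073), P(Y ≤ 33) = 1 − P(X ≤ 2).
  k=0: C(33,0)·0.073^0·0.927^33 = 0.081966
  k=1: C(33,1)·0.073^1·0.927^32 = 0.213004
  k=2: C(33,2)·0.073^2·0.927^31 = 0.268381
1 − 0.563351 = 0.436649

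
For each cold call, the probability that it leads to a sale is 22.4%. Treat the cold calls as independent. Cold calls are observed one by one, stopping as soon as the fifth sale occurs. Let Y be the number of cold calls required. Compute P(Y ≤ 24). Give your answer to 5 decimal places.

0.65129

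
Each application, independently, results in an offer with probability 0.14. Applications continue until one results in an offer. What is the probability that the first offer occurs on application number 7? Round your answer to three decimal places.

0.057

Geometric (trials to first success), p = 0.14.
P(Y = 7) = (1−p)^6 · p = 0.40457 · 0.14 = 0.05664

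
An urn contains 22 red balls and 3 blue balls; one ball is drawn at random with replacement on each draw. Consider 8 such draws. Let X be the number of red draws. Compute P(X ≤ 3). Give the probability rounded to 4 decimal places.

0.0010

X ~ Binomial(8, 0.88); P(X ≤ 3) = Σ C(8,k) p^k (1−p)^(8−k) over k:
  k=0: C(8,0)·0.88^0·0.12^8 = 0.000000
  k=1: C(8,1)·0.88^1·0.12^7 = 0.000003
  k=2: C(8,2)·0.88^2·0.12^6 = 0.000065
  k=3: C(8,3)·0.88^3·0.12^5 = 0.000950
Total = 0.001017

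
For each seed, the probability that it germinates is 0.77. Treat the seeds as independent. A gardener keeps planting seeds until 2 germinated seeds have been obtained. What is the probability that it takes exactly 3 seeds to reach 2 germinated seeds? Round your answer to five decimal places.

Y = trial on which the second success occurs; negative binomial, r=2, p=0.77.
P(Y=3) = C(2,1) · p^2 · (1−p)^1
= 2 · 0.5929 · 0.23 = 0.2727340

0.27273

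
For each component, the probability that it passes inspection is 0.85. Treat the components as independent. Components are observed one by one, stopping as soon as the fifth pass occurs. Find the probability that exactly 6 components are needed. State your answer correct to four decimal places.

Y = trial on which the fifth success occurs; negative binomial, r=5, p=0.85.
P(Y=6) = C(5,4) · p^5 · (1−p)^1
= 5 · 0.44371 · 0.15 = 0.332779

0.3328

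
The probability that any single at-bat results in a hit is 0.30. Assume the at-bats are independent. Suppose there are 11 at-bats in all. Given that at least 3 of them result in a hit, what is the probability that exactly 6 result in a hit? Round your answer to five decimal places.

X ~ Binomial(11, 0.30). Want P(X=6 | X≥3) = P(X=6) / P(X≥3).
P(X=6) = C(11,6)·0.30^6·0.70^5 = 0.0566056
P(X≥3) = 1 − 0.0197733 − 0.0932168 − 0.1997504 = 0.6872595
Ratio = 0.0566056 / 0.6872595 = 0.0823643

0.08236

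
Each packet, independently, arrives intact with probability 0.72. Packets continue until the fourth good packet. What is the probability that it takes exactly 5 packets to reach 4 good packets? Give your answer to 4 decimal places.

0.3010

Y = trial on which the fourth success occurs; negative binomial, r=4, p=0.72.
P(Y=5) = C(4,3) · p^4 · (1−p)^1
= 4 · 0.26874 · 0.28 = 0.300987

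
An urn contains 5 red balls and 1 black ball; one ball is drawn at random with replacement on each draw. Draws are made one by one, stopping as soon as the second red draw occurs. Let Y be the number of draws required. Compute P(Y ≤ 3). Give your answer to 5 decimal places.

0.92593

Finishing within 3 draws ⇔ at least 2 successes in the first 3. With X ~ Binomial(3, 0.833333), P(Y ≤ 3) = 1 − P(X ≤ 1).
  k=0: C(3,0)·0.833333^0·0.166667^3 = 0.0046296
  k=1: C(3,1)·0.833333^1·0.166667^2 = 0.0694444
1 − 0.0740741 = 0.9259259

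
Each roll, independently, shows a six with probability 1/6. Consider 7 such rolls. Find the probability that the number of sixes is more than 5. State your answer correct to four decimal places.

0.0001

X ~ Binomial(7, 0.166667); P(X ≥ 6) = Σ C(7,k) p^k (1−p)^(7−k) over k:
  k=6: C(7,6)·0.166667^6·0.833333^1 = 0.000125
  k=7: C(7,7)·0.166667^7·0.833333^0 = 0.000004
Total = 0.000129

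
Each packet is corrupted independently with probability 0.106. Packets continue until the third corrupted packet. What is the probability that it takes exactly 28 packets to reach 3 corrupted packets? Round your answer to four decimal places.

0.0254

Y = trial on which the third success occurs; negative binomial, r=3, p=0.106.
P(Y=28) = C(27,2) · p^3 · (1−p)^25
= 351 · 0.001191 · 0.060735 = 0.025390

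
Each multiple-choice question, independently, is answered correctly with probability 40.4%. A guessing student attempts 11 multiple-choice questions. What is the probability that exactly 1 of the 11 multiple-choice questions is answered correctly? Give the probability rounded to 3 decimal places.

X ~ Binomial(n=11, p=0.404).
P(X=1) = C(11,1) · p^1 · (1−p)^10
= 11 · 0.404 · 0.0056554 = 0.02513

0.025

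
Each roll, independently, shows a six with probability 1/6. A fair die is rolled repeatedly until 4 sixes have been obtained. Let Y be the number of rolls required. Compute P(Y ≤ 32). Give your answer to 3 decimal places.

0.804

Finishing within 32 rolls ⇔ at least 4 successes in the first 32. With X ~ Binomial(32, 0.166667), P(Y ≤ 32) = 1 − P(X ≤ 3).
  k=0: C(32,0)·0.166667^0·0.833333^32 = 0.00293
  k=1: C(32,1)·0.166667^1·0.833333^31 = 0.01872
  k=2: C(32,2)·0.166667^2·0.833333^30 = 0.05804
  k=3: C(32,3)·0.166667^3·0.833333^29 = 0.11608
1 − 0.19577 = 0.80423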